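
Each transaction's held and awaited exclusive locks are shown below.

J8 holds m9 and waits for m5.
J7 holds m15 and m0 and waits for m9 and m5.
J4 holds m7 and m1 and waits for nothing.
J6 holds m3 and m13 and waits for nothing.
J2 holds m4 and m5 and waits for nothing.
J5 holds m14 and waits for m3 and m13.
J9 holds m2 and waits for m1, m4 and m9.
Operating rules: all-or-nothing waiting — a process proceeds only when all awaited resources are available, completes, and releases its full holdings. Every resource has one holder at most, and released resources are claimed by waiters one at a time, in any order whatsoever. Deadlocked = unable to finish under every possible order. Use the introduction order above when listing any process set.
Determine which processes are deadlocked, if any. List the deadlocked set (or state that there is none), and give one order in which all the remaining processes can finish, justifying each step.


No process is deadlocked.
Key observation: every chain of waits terminates; starting from the processes that wait on nothing, all the rest unlock in turn.
One completion order for the rest: J6, J2, J8, J4, J5, J7, J9.
Walking it through:
  J6: no waits; runs immediately, freeing m3 and m13
  J2: no waits; runs immediately, freeing m4 and m5
  J8 waits on m5 — all released -> runs and releases m9
  J4: no waits; runs immediately, freeing m7 and m1
  J5 waits on m3 and m13 — all released -> runs and releases m14
  J7 waits on m9 and m5 — all released -> runs and releases m15 and m0
  J9 waits on m1, m4 and m9 — all released -> runs and releases m2


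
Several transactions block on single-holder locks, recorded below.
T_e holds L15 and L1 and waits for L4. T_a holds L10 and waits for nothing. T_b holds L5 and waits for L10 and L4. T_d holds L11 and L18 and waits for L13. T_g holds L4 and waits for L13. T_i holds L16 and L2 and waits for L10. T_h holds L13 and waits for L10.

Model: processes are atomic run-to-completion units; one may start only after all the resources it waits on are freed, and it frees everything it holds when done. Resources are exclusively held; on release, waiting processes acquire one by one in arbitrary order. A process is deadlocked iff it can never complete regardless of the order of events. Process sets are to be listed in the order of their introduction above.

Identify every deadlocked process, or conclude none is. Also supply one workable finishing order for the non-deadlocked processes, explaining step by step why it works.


No process is deadlocked.
Key observation: all waits point, directly or indirectly, at processes that can finish, so nothing is permanently blocked.
The rest can finish in the order T_a, T_h, T_g, T_e, T_d, T_i, T_b.
Check, step by step:
  T_a: no waits; runs immediately, freeing L10
  run T_h (all its waits — L10 — are resolved); releases L13
  run T_g (all its waits — L13 — are resolved); releases L4
  run T_e (all its waits — L4 — are resolved); releases L15 and L1
  run T_d (all its waits — L13 — are resolved); releases L11 and L18
  run T_i (all its waits — L10 — are resolved); releases L16 and L2
  run T_b (all its waits — L10 and L4 — are resolved); releases L5


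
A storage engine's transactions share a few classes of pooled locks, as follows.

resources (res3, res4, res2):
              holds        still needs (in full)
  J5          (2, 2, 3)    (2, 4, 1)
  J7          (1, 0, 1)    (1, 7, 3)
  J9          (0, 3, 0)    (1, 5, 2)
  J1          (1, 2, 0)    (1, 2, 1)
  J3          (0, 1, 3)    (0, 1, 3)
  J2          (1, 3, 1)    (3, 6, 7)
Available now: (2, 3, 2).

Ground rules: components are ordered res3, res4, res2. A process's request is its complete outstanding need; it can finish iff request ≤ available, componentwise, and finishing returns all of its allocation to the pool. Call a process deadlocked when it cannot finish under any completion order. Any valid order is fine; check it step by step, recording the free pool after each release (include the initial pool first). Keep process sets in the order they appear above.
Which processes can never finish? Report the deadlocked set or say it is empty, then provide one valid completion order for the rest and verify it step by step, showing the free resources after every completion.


The deadlocked set is empty.
Key observation: starting with J1, each completion frees enough for the next — no one is permanently blocked.
The rest can finish in the order J1, J5, J7, J3, J2, J9. Verifying each step:
  pool = (2, 3, 2)
  J1 needs (1, 2, 1) <= (2, 3, 2) -> finishes; pool += (1, 2, 0) = (3, 5, 2)
  J5 needs (2, 4, 1) <= (3, 5, 2) -> finishes; pool += (2, 2, 3) = (5, 7, 5)
  J7 needs (1, 7, 3) <= (5, 7, 5) -> finishes; pool += (1, 0, 1) = (6, 7, 6)
  J3 needs (0, 1, 3) <= (6, 7, 6) -> finishes; pool += (0, 1, 3) = (6, 8, 9)
  J2 needs (3, 6, 7) <= (6, 8, 9) -> finishes; pool += (1, 3, 1) = (7, 11, 10)
  J9 needs (1, 5, 2) <= (7, 11, 10) -> finishes; pool += (0, 3, 0) = (7, 14, 10)


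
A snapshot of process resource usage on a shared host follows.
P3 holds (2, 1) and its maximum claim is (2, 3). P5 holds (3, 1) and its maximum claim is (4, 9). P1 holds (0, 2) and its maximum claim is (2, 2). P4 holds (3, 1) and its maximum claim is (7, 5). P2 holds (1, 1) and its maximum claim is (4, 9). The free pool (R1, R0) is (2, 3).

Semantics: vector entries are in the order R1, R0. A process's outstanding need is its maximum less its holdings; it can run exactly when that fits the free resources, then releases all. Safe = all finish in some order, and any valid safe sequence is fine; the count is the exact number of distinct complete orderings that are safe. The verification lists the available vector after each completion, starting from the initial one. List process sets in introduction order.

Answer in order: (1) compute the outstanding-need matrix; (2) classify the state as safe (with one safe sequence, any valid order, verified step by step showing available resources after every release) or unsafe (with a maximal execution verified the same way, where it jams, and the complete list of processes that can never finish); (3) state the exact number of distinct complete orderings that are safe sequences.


(1) Need matrix, components ordered R1, R0:
  P3: (0, 2)
  P5: (1, 8)
  P1: (2, 0)
  P4: (4, 4)
  P2: (3, 8)
(2) UNSAFE.
Key observation: P3, P4, P1 can finish, but then (7, 7) is all there is, and the blocked group's R0 demands exceed it.
Going as far as possible: P3, P4, P1; after that, nothing fits. Check, step by step:
  pool = (2, 3)
  P3: need (0, 2) fits (2, 3); releases (2, 1), pool now (4, 4)
  P4: need (4, 4) fits (4, 4); releases (3, 1), pool now (7, 5)
  P1: need (2, 0) fits (7, 5); releases (0, 2), pool now (7, 7)
  P5 cannot run: need (1, 8) vs free (7, 7) (insufficient R0)
  P2 cannot run: need (3, 8) vs free (7, 7) (insufficient R0)
Never able to finish: P5 and P2.
(3) Precisely 0 of the possible complete orderings are safe sequences.


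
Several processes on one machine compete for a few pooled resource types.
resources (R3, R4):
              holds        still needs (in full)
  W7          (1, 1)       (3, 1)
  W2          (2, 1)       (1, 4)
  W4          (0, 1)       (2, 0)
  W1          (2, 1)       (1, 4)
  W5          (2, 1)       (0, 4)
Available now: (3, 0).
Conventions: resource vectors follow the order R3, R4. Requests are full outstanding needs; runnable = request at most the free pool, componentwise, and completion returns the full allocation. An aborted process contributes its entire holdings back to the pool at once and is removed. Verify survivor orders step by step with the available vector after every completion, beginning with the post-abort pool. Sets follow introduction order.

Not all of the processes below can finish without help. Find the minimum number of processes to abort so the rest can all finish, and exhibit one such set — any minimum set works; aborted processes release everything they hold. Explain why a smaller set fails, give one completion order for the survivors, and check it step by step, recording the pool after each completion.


The answer: abort W1 and W5.
Key observation: before aborting W1 and W5, W2 was permanently blocked — no order could ever run it; afterwards it completes at step 3.
Why nothing smaller works — every single abort fails: W7 alone leaves W2 blocked (short on R4); W2 alone leaves W1 blocked (short on R4); W4 alone leaves W2 blocked (short on R4); W1 alone leaves W2 blocked (short on R4); W5 alone leaves W2 blocked (short on R4).
One survivor order: W7, W4, W2. Verifying each step (post-abort pool first):
  pool = (7, 2)
  run W7 (needs (3, 1), free (7, 2)); after release of (1, 1) the pool is (8, 3)
  run W4 (needs (2, 0), free (8, 3)); after release of (0, 1) the pool is (8, 4)
  run W2 (needs (1, 4), free (8, 4)); after release of (2, 1) the pool is (10, 5)


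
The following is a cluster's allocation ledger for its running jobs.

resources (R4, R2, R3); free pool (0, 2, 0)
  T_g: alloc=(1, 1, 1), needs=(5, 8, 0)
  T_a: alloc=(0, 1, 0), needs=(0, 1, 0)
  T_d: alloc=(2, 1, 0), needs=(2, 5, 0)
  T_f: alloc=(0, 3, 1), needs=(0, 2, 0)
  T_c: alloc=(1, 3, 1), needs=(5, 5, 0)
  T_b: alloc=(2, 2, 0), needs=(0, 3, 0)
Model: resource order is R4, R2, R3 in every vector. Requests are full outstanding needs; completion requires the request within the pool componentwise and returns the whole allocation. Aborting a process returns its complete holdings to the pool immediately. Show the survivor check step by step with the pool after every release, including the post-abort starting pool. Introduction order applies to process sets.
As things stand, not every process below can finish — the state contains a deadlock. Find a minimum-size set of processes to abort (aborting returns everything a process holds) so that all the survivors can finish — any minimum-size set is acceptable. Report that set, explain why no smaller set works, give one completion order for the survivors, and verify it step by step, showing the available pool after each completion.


Abort T_g.
Key observation: the returned (1, 1, 1) from T_g is what brings T_c — unrunnable before, under any order — into play at step 5.
No smaller set exists: with zero aborts the deadlock remains.
Survivors finish in the order: T_a, T_f, T_b, T_d, T_c. Verifying each step (pool after the aborts first):
  pool = (1, 3, 1)
  T_a: need (0, 1, 0) fits (1, 3, 1); releases (0, 1, 0), pool now (1, 4, 1)
  T_f: need (0, 2, 0) fits (1, 4, 1); releases (0, 3, 1), pool now (1, 7, 2)
  T_b: need (0, 3, 0) fits (1, 7, 2); releases (2, 2, 0), pool now (3, 9, 2)
  T_d: need (2, 5, 0) fits (3, 9, 2); releases (2, 1, 0), pool now (5, 10, 2)
  T_c: need (5, 5, 0) fits (5, 10, 2); releases (1, 3, 1), pool now (6, 13, 3)


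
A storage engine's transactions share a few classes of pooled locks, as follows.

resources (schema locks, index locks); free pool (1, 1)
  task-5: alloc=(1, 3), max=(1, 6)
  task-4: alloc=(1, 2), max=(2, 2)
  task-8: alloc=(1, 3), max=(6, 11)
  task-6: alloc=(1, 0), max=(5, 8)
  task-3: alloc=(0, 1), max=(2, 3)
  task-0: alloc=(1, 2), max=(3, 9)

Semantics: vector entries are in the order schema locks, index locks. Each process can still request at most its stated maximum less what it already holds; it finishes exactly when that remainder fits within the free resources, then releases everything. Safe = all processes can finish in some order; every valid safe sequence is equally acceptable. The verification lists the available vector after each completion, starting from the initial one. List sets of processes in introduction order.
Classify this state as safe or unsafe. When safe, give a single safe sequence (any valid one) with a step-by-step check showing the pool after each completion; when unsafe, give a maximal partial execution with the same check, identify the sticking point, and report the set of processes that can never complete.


The state is SAFE; one workable sequence: task-4, task-3, task-5, task-0, task-6, task-8.
Key observation: the first exact fit in this order is task-4 — it needs (1, 0) with (1, 1) free, meeting a requested resource to the last unit.
Step-by-step check:
  pool = (1, 1)
  task-4: need (1, 0) fits (1, 1); releases (1, 2), pool now (2, 3)
  task-3: need (2, 2) fits (2, 3); releases (0, 1), pool now (2, 4)
  task-5: need (0, 3) fits (2, 4); releases (1, 3), pool now (3, 7)
  task-0: need (2, 7) fits (3, 7); releases (1, 2), pool now (4, 9)
  task-6: need (4, 8) fits (4, 9); releases (1, 0), pool now (5, 9)
  task-8: need (5, 8) fits (5, 9); releases (1, 3), pool now (6, 12)


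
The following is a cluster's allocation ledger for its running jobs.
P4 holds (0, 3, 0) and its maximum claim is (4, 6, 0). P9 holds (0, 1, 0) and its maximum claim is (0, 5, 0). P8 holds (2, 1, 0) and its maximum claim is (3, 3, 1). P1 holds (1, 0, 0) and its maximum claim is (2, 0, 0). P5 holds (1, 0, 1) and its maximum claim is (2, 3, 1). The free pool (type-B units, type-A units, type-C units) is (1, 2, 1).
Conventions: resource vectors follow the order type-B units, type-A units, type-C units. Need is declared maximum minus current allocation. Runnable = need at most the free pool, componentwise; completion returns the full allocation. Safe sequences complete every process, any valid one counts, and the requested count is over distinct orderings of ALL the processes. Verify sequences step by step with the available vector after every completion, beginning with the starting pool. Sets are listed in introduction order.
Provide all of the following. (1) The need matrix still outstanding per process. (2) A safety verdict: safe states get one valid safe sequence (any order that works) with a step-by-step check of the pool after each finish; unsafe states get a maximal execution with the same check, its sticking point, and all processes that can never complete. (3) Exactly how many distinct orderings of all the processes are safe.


(1) Outstanding need per process (order type-B units, type-A units, type-C units):
  P4: (4, 3, 0)
  P9: (0, 4, 0)
  P8: (1, 2, 1)
  P1: (1, 0, 0)
  P5: (1, 3, 0)
(2) SAFE. One safe sequence: P1, P8, P4, P9, P5.
Key observation: the order's first zero-slack moment is P1 ((1, 0, 0) needed, (1, 2, 1) free — a requested resource with nothing to spare).
Check, step by step:
  pool = (1, 2, 1)
  P1: need (1, 0, 0) fits (1, 2, 1); releases (1, 0, 0), pool now (2, 2, 1)
  P8: need (1, 2, 1) fits (2, 2, 1); releases (2, 1, 0), pool now (4, 3, 1)
  P4: need (4, 3, 0) fits (4, 3, 1); releases (0, 3, 0), pool now (4, 6, 1)
  P9: need (0, 4, 0) fits (4, 6, 1); releases (0, 1, 0), pool now (4, 7, 1)
  P5: need (1, 3, 0) fits (4, 7, 1); releases (1, 0, 1), pool now (5, 7, 2)
(3) Precisely 9 of the possible complete orderings are safe sequences.


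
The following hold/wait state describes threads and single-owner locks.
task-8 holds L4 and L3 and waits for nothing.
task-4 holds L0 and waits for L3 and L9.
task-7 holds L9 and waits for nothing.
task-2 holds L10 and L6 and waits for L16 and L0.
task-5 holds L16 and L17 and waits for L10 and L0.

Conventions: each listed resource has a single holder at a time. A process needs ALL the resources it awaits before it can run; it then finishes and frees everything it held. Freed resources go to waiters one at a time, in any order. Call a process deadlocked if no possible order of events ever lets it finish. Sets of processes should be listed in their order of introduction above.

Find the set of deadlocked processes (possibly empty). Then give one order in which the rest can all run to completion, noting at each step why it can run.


Deadlocked: task-2 and task-5.
Key observation: the waits loop around task-2 -> task-5 -> task-2 with no way out; no other process is dragged down with it.
One completion order for the rest: task-8, task-7, task-4.
Step-by-step check:
  run task-8 (it waits on nothing); releases L4 and L3
  run task-7 (it waits on nothing); releases L9
  task-4 waits on L3 and L9 — all released -> runs and releases L0


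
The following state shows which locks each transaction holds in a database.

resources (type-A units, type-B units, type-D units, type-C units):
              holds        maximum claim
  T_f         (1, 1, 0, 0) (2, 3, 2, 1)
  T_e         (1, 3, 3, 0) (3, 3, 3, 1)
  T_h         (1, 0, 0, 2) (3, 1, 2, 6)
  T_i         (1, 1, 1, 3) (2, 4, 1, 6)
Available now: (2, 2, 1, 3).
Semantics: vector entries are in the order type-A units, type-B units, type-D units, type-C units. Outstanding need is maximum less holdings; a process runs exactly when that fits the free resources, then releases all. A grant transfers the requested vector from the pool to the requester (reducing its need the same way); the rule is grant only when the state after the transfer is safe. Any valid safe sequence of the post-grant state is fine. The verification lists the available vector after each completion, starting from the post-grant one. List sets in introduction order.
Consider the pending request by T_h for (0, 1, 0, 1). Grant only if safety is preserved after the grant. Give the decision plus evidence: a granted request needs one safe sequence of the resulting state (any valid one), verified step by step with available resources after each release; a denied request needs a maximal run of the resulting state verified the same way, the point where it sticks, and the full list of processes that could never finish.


DENY. Granting would leave the state unsafe.
Key observation: after T_e, T_f complete, (4, 5, 4, 2) is the best the pool ever gets, yet each leftover process wants more type-C units.
Pretend the grant happened; the run T_e, T_f goes as far as possible. Step-by-step check:
  pool = (2, 1, 1, 2)
  run T_e (needs (2, 0, 0, 1), free (2, 1, 1, 2)); after release of (1, 3, 3, 0) the pool is (3, 4, 4, 2)
  run T_f (needs (1, 2, 2, 1), free (3, 4, 4, 2)); after release of (1, 1, 0, 0) the pool is (4, 5, 4, 2)
  T_h still needs (2, 0, 2, 3) but only (4, 5, 4, 2) is free — short on type-C units
  T_i still needs (1, 3, 0, 3) but only (4, 5, 4, 2) is free — short on type-C units
Had the request been granted, T_h and T_i could never finish.


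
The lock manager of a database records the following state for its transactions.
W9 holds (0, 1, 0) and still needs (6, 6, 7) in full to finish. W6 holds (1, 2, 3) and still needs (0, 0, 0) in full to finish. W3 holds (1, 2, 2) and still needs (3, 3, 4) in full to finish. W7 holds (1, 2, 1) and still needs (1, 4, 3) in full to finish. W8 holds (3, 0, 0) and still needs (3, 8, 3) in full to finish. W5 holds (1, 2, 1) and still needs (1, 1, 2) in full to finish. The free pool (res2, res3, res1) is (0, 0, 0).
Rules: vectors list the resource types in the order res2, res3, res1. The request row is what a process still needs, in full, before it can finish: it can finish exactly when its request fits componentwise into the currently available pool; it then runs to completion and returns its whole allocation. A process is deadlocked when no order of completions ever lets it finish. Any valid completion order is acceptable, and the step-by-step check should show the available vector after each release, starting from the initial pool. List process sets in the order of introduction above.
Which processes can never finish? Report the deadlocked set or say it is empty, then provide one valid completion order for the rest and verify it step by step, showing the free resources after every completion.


Nothing here is deadlocked.
Key observation: W6 can run right away; the returned allocation unlocks the remaining processes in turn.
The rest can finish in the order W6, W5, W7, W3, W8, W9. Walking it through:
  pool = (0, 0, 0)
  W6 needs (0, 0, 0) <= (0, 0, 0) -> finishes; pool += (1, 2, 3) = (1, 2, 3)
  W5 needs (1, 1, 2) <= (1, 2, 3) -> finishes; pool += (1, 2, 1) = (2, 4, 4)
  W7 needs (1, 4, 3) <= (2, 4, 4) -> finishes; pool += (1, 2, 1) = (3, 6, 5)
  W3 needs (3, 3, 4) <= (3, 6, 5) -> finishes; pool += (1, 2, 2) = (4, 8, 7)
  W8 needs (3, 8, 3) <= (4, 8, 7) -> finishes; pool += (3, 0, 0) = (7, 8, 7)
  W9 needs (6, 6, 7) <= (7, 8, 7) -> finishes; pool += (0, 1, 0) = (7, 9, 7)


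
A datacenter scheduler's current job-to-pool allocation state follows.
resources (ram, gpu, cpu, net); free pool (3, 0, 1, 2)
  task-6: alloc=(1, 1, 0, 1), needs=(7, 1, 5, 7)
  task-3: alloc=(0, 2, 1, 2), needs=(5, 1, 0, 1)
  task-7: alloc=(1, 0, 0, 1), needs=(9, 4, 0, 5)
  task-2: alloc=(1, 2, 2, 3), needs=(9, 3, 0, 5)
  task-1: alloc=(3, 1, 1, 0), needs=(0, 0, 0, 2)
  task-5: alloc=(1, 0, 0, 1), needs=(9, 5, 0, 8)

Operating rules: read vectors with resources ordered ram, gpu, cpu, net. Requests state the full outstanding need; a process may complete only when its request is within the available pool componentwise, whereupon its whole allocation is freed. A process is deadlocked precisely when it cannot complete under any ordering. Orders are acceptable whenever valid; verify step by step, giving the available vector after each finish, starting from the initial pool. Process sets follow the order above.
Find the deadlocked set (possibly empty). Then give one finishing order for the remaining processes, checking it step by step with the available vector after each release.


Deadlocked set: task-6, task-7, task-2 and task-5.
Key observation: task-1, task-3 can finish, but then (6, 3, 3, 4) is all there is, and the blocked group's ram demands exceed it.
The rest can finish in the order task-1, task-3. Verifying each step:
  pool = (3, 0, 1, 2)
  task-1: need (0, 0, 0, 2) fits (3, 0, 1, 2); releases (3, 1, 1, 0), pool now (6, 1, 2, 2)
  task-3: need (5, 1, 0, 1) fits (6, 1, 2, 2); releases (0, 2, 1, 2), pool now (6, 3, 3, 4)
None of the blocked processes ever fits:
  task-6 cannot run: need (7, 1, 5, 7) vs free (6, 3, 3, 4) (insufficient ram, cpu and net)
  task-7 cannot run: need (9, 4, 0, 5) vs free (6, 3, 3, 4) (insufficient ram, gpu and net)
  task-2 cannot run: need (9, 3, 0, 5) vs free (6, 3, 3, 4) (insufficient ram and net)
  task-5 cannot run: need (9, 5, 0, 8) vs free (6, 3, 3, 4) (insufficient ram, gpu and net)


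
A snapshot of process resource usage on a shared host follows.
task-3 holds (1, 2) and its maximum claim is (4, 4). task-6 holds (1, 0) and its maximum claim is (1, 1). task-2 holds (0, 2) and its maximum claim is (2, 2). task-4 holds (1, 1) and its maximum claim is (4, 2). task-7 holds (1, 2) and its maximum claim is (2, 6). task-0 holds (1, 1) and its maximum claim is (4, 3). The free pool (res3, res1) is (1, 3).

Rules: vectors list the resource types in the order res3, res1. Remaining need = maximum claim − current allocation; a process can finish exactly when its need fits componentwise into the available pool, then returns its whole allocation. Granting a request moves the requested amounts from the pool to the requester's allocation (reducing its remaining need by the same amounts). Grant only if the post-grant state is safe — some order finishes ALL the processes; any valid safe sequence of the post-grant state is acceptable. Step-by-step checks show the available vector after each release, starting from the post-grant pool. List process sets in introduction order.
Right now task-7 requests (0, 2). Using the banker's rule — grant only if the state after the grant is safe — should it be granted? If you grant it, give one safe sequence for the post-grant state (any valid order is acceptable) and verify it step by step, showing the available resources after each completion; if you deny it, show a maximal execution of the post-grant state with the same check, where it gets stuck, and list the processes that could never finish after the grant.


GRANT. The post-grant state is safe; one safe sequence: task-6, task-2, task-7, task-3, task-0, task-4.
Key observation: the grant leaves (1, 1) free — enough for task-6, whose release restarts the cascade.
Step-by-step check of the post-grant state:
  pool = (1, 1)
  task-6: need (0, 1) fits (1, 1); releases (1, 0), pool now (2, 1)
  task-2: need (2, 0) fits (2, 1); releases (0, 2), pool now (2, 3)
  task-7: need (1, 2) fits (2, 3); releases (1, 4), pool now (3, 7)
  task-3: need (3, 2) fits (3, 7); releases (1, 2), pool now (4, 9)
  task-0: need (3, 2) fits (4, 9); releases (1, 1), pool now (5, 10)
  task-4: need (3, 1) fits (5, 10); releases (1, 1), pool now (6, 11)


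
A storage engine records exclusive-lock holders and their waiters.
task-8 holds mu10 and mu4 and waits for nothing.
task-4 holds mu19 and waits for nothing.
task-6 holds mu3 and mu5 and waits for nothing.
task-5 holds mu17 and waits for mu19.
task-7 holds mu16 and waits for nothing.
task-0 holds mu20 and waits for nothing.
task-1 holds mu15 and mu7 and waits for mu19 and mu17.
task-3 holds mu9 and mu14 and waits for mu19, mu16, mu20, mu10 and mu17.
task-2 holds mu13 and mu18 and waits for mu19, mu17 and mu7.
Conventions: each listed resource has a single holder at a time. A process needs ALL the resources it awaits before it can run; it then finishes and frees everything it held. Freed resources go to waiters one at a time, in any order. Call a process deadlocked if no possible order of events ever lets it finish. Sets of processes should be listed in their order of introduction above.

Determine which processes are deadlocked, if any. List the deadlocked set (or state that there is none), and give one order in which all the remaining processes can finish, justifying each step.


Nothing here is deadlocked.
Key observation: the wait graph is acyclic; completion cascades from the unblocked processes through everyone else.
A valid finishing order for the others: task-4, task-5, task-8, task-7, task-1, task-6, task-2, task-0, task-3.
Step-by-step check:
  task-4 waits on nothing -> runs at once and releases mu19
  run task-5 (all its waits — mu19 — are resolved); releases mu17
  task-8 waits on nothing -> runs at once and releases mu10 and mu4
  task-7 waits on nothing -> runs at once and releases mu16
  run task-1 (all its waits — mu19 and mu17 — are resolved); releases mu15 and mu7
  task-6 waits on nothing -> runs at once and releases mu3 and mu5
  run task-2 (all its waits — mu19, mu17 and mu7 — are resolved); releases mu13 and mu18
  task-0 waits on nothing -> runs at once and releases mu20
  run task-3 (all its waits — mu19, mu16, mu20, mu10 and mu17 — are resolved); releases mu9 and mu14


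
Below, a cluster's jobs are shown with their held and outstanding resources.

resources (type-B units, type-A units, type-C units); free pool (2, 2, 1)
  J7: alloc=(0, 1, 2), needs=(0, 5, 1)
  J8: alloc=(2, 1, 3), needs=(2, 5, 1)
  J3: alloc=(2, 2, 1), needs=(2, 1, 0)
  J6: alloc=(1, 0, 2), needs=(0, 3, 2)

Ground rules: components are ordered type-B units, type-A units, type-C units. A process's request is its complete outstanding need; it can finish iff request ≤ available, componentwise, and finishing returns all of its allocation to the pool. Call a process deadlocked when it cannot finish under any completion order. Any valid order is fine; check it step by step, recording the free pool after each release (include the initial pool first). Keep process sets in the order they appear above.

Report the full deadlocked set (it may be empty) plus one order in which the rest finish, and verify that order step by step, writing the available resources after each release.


The deadlocked set is J7 and J8.
Key observation: J3, J6 can finish, but then (5, 4, 4) is all there is, and the blocked group's type-A units demands exceed it.
A valid finishing order for the others: J3, J6. Check, step by step:
  pool = (2, 2, 1)
  run J3 (needs (2, 1, 0), free (2, 2, 1)); after release of (2, 2, 1) the pool is (4, 4, 2)
  run J6 (needs (0, 3, 2), free (4, 4, 2)); after release of (1, 0, 2) the pool is (5, 4, 4)
None of the blocked processes ever fits:
  J7 still needs (0, 5, 1) but only (5, 4, 4) is free — short on type-A units
  J8 still needs (2, 5, 1) but only (5, 4, 4) is free — short on type-A units


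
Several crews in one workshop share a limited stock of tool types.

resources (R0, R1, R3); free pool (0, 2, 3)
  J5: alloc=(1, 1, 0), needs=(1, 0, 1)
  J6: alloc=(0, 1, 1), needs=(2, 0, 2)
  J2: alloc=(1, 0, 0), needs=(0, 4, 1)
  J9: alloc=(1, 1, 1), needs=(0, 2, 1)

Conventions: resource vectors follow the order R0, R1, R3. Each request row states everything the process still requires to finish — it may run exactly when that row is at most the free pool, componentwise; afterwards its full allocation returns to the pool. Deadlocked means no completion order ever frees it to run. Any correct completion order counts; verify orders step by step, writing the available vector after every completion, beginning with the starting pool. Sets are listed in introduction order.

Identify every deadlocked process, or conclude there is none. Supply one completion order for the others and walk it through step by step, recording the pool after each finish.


Nothing here is deadlocked.
Key observation: the pool covers J9 at once, and every later process fits after earlier releases.
One completion order for the rest: J9, J5, J6, J2. Walking it through:
  pool = (0, 2, 3)
  J9: need (0, 2, 1) fits (0, 2, 3); releases (1, 1, 1), pool now (1, 3, 4)
  J5: need (1, 0, 1) fits (1, 3, 4); releases (1, 1, 0), pool now (2, 4, 4)
  J6: need (2, 0, 2) fits (2, 4, 4); releases (0, 1, 1), pool now (2, 5, 5)
  J2: need (0, 4, 1) fits (2, 5, 5); releases (1, 0, 0), pool now (3, 5, 5)


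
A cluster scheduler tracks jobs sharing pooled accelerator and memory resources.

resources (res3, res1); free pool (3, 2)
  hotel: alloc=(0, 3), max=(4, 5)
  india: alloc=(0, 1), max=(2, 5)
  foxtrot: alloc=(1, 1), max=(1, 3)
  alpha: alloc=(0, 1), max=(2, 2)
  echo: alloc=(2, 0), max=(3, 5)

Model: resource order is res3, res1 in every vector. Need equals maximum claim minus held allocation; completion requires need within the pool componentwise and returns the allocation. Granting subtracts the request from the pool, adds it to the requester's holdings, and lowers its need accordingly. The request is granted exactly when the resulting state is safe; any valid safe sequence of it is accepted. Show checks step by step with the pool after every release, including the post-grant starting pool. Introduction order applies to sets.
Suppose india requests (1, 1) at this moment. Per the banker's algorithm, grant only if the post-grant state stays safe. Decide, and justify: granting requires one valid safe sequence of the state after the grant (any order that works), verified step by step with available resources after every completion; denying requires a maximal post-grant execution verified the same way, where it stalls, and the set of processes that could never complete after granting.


GRANT. The post-grant state is safe; one safe sequence: alpha, foxtrot, india, echo, hotel.
Key observation: with (2, 1) left after the transfer, alpha can run at once — the state stays safe.
Step-by-step check of the post-grant state:
  pool = (2, 1)
  alpha: need (2, 1) fits (2, 1); releases (0, 1), pool now (2, 2)
  foxtrot: need (0, 2) fits (2, 2); releases (1, 1), pool now (3, 3)
  india: need (1, 3) fits (3, 3); releases (1, 2), pool now (4, 5)
  echo: need (1, 5) fits (4, 5); releases (2, 0), pool now (6, 5)
  hotel: need (4, 2) fits (6, 5); releases (0, 3), pool now (6, 8)


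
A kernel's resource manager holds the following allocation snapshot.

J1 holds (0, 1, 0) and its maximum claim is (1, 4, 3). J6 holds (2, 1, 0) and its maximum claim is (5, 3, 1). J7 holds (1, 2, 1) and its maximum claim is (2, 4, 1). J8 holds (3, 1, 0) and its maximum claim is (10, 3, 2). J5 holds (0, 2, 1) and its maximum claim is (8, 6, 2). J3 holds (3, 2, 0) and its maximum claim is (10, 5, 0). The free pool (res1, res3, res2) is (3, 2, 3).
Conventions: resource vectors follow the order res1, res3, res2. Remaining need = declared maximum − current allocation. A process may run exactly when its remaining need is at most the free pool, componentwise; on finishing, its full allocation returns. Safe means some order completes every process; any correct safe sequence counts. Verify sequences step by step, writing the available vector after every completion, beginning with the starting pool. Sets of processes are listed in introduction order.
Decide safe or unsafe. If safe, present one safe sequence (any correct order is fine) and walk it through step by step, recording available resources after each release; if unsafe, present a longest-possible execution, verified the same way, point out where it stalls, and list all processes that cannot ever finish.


UNSAFE.
Key observation: once J6, J1, J7 finish, the pool peaks at (6, 6, 4) — and every remaining process still needs more res1 than that.
A maximal execution: J6, J1, J7 — then nothing else fits. Walking it through:
  pool = (3, 2, 3)
  J6: need (3, 2, 1) fits (3, 2, 3); releases (2, 1, 0), pool now (5, 3, 3)
  J1: need (1, 3, 3) fits (5, 3, 3); releases (0, 1, 0), pool now (5, 4, 3)
  J7: need (1, 2, 0) fits (5, 4, 3); releases (1, 2, 1), pool now (6, 6, 4)
  J8 cannot run: need (7, 2, 2) vs free (6, 6, 4) (insufficient res1)
  J5 cannot run: need (8, 4, 1) vs free (6, 6, 4) (insufficient res1)
  J3 cannot run: need (7, 3, 0) vs free (6, 6, 4) (insufficient res1)
Processes that can never finish: J8, J5 and J3.


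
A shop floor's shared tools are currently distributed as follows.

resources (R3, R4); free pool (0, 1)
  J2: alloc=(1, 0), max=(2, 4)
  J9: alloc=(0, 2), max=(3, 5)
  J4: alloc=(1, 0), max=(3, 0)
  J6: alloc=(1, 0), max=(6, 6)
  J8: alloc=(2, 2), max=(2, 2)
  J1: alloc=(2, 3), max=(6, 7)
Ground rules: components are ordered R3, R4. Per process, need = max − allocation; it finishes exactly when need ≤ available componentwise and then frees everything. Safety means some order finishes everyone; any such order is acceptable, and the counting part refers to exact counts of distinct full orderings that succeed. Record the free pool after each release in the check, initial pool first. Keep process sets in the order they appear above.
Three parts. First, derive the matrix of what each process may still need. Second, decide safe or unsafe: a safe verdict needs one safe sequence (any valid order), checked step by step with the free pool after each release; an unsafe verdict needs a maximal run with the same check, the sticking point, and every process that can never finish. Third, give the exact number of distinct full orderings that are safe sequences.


(1) Remaining need (order R3, R4):
  J2: (1, 4)
  J9: (3, 3)
  J4: (2, 0)
  J6: (5, 6)
  J8: (0, 0)
  J1: (4, 4)
(2) SAFE — a valid safe sequence is J8, J4, J9, J2, J1, J6.
Key observation: the order's first zero-slack moment is J4 ((2, 0) needed, (2, 3) free — a requested resource with nothing to spare).
Walking it through:
  pool = (0, 1)
  J8: need (0, 0) fits (0, 1); releases (2, 2), pool now (2, 3)
  J4: need (2, 0) fits (2, 3); releases (1, 0), pool now (3, 3)
  J9: need (3, 3) fits (3, 3); releases (0, 2), pool now (3, 5)
  J2: need (1, 4) fits (3, 5); releases (1, 0), pool now (4, 5)
  J1: need (4, 4) fits (4, 5); releases (2, 3), pool now (6, 8)
  J6: need (5, 6) fits (6, 8); releases (1, 0), pool now (7, 8)
(3) The exact count: 1 of the possible complete orderings is a safe sequence.


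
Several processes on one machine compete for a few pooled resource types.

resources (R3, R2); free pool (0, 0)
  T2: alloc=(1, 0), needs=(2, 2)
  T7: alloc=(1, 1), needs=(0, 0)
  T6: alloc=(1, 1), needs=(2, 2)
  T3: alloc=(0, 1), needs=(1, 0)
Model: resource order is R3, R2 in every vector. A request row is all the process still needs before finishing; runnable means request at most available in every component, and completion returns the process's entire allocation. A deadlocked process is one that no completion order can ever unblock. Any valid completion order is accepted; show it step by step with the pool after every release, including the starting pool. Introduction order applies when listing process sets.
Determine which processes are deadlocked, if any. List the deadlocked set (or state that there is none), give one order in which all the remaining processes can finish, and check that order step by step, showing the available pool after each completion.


Deadlocked: T2 and T6.
Key observation: once T7, T3 finish, the pool peaks at (1, 2) — and every remaining process still needs more R3 than that.
A valid finishing order for the others: T7, T3. Verifying each step:
  pool = (0, 0)
  T7: need (0, 0) fits (0, 0); releases (1, 1), pool now (1, 1)
  T3: need (1, 0) fits (1, 1); releases (0, 1), pool now (1, 2)
The blocked processes can never fit:
  blocked: T2 wants (2, 2), pool (1, 2) — not enough R3
  blocked: T6 wants (2, 2), pool (1, 2) — not enough R3


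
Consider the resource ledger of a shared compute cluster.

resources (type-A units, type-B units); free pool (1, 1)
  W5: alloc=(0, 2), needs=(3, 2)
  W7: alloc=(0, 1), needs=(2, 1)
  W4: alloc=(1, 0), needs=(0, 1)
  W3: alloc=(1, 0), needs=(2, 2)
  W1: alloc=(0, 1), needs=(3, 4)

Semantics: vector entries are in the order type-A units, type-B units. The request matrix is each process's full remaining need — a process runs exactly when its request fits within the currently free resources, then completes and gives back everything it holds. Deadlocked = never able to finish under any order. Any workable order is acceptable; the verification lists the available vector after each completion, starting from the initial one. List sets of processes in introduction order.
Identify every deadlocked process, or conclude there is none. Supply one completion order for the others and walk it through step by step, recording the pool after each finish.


The deadlocked set is empty.
Key observation: W4 can run right away; the returned allocation unlocks the remaining processes in turn.
A valid finishing order for the others: W4, W7, W3, W5, W1. Step-by-step check:
  pool = (1, 1)
  run W4 (needs (0, 1), free (1, 1)); after release of (1, 0) the pool is (2, 1)
  run W7 (needs (2, 1), free (2, 1)); after release of (0, 1) the pool is (2, 2)
  run W3 (needs (2, 2), free (2, 2)); after release of (1, 0) the pool is (3, 2)
  run W5 (needs (3, 2), free (3, 2)); after release of (0, 2) the pool is (3, 4)
  run W1 (needs (3, 4), free (3, 4)); after release of (0, 1) the pool is (3, 5)


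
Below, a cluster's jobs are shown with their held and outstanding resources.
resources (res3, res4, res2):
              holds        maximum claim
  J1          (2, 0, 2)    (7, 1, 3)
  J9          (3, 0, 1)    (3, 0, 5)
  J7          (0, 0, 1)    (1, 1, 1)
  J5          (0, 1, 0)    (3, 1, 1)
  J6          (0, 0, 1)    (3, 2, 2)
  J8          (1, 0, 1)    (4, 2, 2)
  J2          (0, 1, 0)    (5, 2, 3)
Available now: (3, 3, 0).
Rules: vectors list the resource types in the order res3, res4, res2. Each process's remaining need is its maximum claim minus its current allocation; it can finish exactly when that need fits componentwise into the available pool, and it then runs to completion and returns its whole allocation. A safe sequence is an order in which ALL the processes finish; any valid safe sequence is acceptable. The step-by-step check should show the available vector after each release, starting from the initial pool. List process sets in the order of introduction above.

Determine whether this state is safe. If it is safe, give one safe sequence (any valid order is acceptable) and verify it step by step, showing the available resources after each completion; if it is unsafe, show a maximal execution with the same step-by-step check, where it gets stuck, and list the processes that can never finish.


The state is UNSAFE.
Key observation: after J7, J6, J8, J5 the pool peaks at (4, 4, 3), and each blocked process is short somewhere: J1 on res3; J9 on res2; J2 on res3.
Going as far as possible: J7, J6, J8, J5; after that, nothing fits. Walking it through:
  pool = (3, 3, 0)
  J7 needs (1, 1, 0) <= (3, 3, 0) -> finishes; pool += (0, 0, 1) = (3, 3, 1)
  J6 needs (3, 2, 1) <= (3, 3, 1) -> finishes; pool += (0, 0, 1) = (3, 3, 2)
  J8 needs (3, 2, 1) <= (3, 3, 2) -> finishes; pool += (1, 0, 1) = (4, 3, 3)
  J5 needs (3, 0, 1) <= (4, 3, 3) -> finishes; pool += (0, 1, 0) = (4, 4, 3)
  J1 still needs (5, 1, 1) but only (4, 4, 3) is free — short on res3
  J9 still needs (0, 0, 4) but only (4, 4, 3) is free — short on res2
  J2 still needs (5, 1, 3) but only (4, 4, 3) is free — short on res3
Permanently blocked: J1, J9 and J2.
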